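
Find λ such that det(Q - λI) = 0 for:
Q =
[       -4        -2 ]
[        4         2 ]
λ = -2, 0

Solve det(Q - λI) = 0. For a 2×2 matrix the characteristic equation is λ² - (trace)λ + det = 0.
trace(Q) = a + d = -4 + 2 = -2.
det(Q) = a*d - b*c = (-4)*(2) - (-2)*(4) = -8 + 8 = 0.
Characteristic equation: λ² - (-2)λ + (0) = 0.
Discriminant = (-2)² - 4*(0) = 4 - 0 = 4.
λ = (-2 ± √4) / 2 = (-2 ± 2) / 2 = -2, 0.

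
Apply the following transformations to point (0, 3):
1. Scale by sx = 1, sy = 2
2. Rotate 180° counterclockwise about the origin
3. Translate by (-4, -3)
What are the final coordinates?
(-4, -9)

Step 1: Scale → (0, 6)
Step 2: Rotate 180° → (0, -6)
Step 3: Translate → (-4, -9)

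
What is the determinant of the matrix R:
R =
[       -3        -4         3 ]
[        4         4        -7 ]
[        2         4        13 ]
det(R) = 48

Expand along row 0 (cofactor expansion): det(R) = a*(e*i - f*h) - b*(d*i - f*g) + c*(d*h - e*g), where the 3×3 is [[a, b, c], [d, e, f], [g, h, i]].
Minor M_00 = (4)*(13) - (-7)*(4) = 52 + 28 = 80.
Minor M_01 = (4)*(13) - (-7)*(2) = 52 + 14 = 66.
Minor M_02 = (4)*(4) - (4)*(2) = 16 - 8 = 8.
det(R) = (-3)*(80) - (-4)*(66) + (3)*(8) = -240 + 264 + 24 = 48.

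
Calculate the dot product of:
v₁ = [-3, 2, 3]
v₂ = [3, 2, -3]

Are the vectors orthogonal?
-14, No

The dot product is the sum of products of corresponding components.
v₁·v₂ = (-3)*(3) + (2)*(2) + (3)*(-3) = -9 + 4 - 9 = -14.
Two vectors are orthogonal iff their dot product is 0; here the dot product is -14, so the vectors are not orthogonal.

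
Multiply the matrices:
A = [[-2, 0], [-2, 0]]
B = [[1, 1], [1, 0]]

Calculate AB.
[[-2, -2], [-2, -2]]

Each entry (i,j) of AB = sum over k of A[i][k]*B[k][j].
(AB)[0][0] = (-2)*(1) + (0)*(1) = -2
(AB)[0][1] = (-2)*(1) + (0)*(0) = -2
(AB)[1][0] = (-2)*(1) + (0)*(1) = -2
(AB)[1][1] = (-2)*(1) + (0)*(0) = -2
AB = [[-2, -2], [-2, -2]]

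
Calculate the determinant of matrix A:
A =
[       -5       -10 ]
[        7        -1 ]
det(A) = 75

For a 2×2 matrix [[a, b], [c, d]], det = a*d - b*c.
det(A) = (-5)*(-1) - (-10)*(7) = 5 + 70 = 75.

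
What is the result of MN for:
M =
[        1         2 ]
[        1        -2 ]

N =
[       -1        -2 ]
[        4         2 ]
MN =
[        7         2 ]
[       -9        -6 ]

Matrix multiplication: (MN)[i][j] = sum over k of M[i][k] * N[k][j].
  (MN)[0][0] = (1)*(-1) + (2)*(4) = 7
  (MN)[0][1] = (1)*(-2) + (2)*(2) = 2
  (MN)[1][0] = (1)*(-1) + (-2)*(4) = -9
  (MN)[1][1] = (1)*(-2) + (-2)*(2) = -6
MN =
[        7         2 ]
[       -9        -6 ]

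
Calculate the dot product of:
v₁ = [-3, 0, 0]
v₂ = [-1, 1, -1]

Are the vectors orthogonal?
3, No

The dot product is the sum of products of corresponding components.
v₁·v₂ = (-3)*(-1) + (0)*(1) + (0)*(-1) = 3 + 0 + 0 = 3.
Two vectors are orthogonal iff their dot product is 0; here the dot product is 3, so the vectors are not orthogonal.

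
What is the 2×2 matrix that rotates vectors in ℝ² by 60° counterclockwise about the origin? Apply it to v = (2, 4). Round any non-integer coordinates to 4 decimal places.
R = [[1/2, -√3/2], [√3/2, 1/2]]; R·v = (-2.4641, 3.7321)

A counterclockwise rotation by angle θ in ℝ² has matrix R(θ) = [[cos θ, -sin θ], [sin θ, cos θ]].
For θ = 60°: cos θ = 1/2, sin θ = √3/2.
R(60°) = [[1/2, -√3/2], [√3/2, 1/2]].
R·v = [1/2·2 + (-√3/2)·4, √3/2·2 + 1/2·4] = (-2.4641, 3.7321).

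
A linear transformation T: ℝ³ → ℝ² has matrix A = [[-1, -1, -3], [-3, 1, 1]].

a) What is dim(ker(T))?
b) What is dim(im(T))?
dim(ker) = 1, dim(im) = 2

The two rows are not scalar multiples of one another (no single k satisfies row 2 = k × row 1), so they are linearly independent.
Thus rank(A) = 2.
dim(im(T)) = rank(A) = 2.
By the rank-nullity theorem applied to T: ℝ³ → ℝ², rank(A) + nullity(A) = 3 (the domain dimension), so dim(ker(T)) = 3 - 2 = 1.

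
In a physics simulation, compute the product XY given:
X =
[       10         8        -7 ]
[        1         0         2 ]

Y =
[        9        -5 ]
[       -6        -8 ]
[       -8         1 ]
XY =
[       98      -121 ]
[       -7        -3 ]

Matrix multiplication: (XY)[i][j] = sum over k of X[i][k] * Y[k][j].
  (XY)[0][0] = (10)*(9) + (8)*(-6) + (-7)*(-8) = 98
  (XY)[0][1] = (10)*(-5) + (8)*(-8) + (-7)*(1) = -121
  (XY)[1][0] = (1)*(9) + (0)*(-6) + (2)*(-8) = -7
  (XY)[1][1] = (1)*(-5) + (0)*(-8) + (2)*(1) = -3
XY =
[       98      -121 ]
[       -7        -3 ]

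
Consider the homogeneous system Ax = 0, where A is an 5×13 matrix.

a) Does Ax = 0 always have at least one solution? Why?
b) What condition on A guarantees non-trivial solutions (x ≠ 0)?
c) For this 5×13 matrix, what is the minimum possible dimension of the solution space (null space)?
a) Yes, x = 0 is always a solution. b) When A has linearly dependent columns (rank < n). c) Minimum nullity = 8.

a) x = 0 satisfies A·0 = 0, so the zero vector is always a solution.
b) Non-trivial solutions exist iff the columns of A are linearly dependent, equivalently rank(A) < n (the number of columns).
c) By rank-nullity, rank(A) + nullity(A) = n = 13. Since A has only 5 rows, rank(A) ≤ 5, so nullity(A) ≥ 13 - 5 = 8.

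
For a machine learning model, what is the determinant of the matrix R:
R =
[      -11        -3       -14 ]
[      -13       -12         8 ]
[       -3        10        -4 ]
det(R) = 2904

Expand along row 0 (cofactor expansion): det(R) = a*(e*i - f*h) - b*(d*i - f*g) + c*(d*h - e*g), where the 3×3 is [[a, b, c], [d, e, f], [g, h, i]].
Minor M_00 = (-12)*(-4) - (8)*(10) = 48 - 80 = -32.
Minor M_01 = (-13)*(-4) - (8)*(-3) = 52 + 24 = 76.
Minor M_02 = (-13)*(10) - (-12)*(-3) = -130 - 36 = -166.
det(R) = (-11)*(-32) - (-3)*(76) + (-14)*(-166) = 352 + 228 + 2324 = 2904.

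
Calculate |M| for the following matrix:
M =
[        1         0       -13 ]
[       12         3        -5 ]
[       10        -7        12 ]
det(M) = 1483

Expand along row 0 (cofactor expansion): det(M) = a*(e*i - f*h) - b*(d*i - f*g) + c*(d*h - e*g), where the 3×3 is [[a, b, c], [d, e, f], [g, h, i]].
Minor M_00 = (3)*(12) - (-5)*(-7) = 36 - 35 = 1.
Minor M_01 = (12)*(12) - (-5)*(10) = 144 + 50 = 194.
Minor M_02 = (12)*(-7) - (3)*(10) = -84 - 30 = -114.
det(M) = (1)*(1) - (0)*(194) + (-13)*(-114) = 1 + 0 + 1482 = 1483.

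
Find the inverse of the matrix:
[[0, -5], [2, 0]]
[[0, 1/2], [-1/5, 0]]

For [[a,b],[c,d]], inverse = (1/det)·[[d,-b],[-c,a]]
det = 0·0 - -5·2 = 10
Inverse = (1/10)·[[0, 5], [-2, 0]]
        = [[0, 1/2], [-1/5, 0]]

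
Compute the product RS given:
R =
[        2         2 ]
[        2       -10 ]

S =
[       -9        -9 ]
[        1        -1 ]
RS =
[      -16       -20 ]
[      -28        -8 ]

Matrix multiplication: (RS)[i][j] = sum over k of R[i][k] * S[k][j].
  (RS)[0][0] = (2)*(-9) + (2)*(1) = -16
  (RS)[0][1] = (2)*(-9) + (2)*(-1) = -20
  (RS)[1][0] = (2)*(-9) + (-10)*(1) = -28
  (RS)[1][1] = (2)*(-9) + (-10)*(-1) = -8
RS =
[      -16       -20 ]
[      -28        -8 ]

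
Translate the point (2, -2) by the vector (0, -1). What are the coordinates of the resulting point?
(2, -3)

Translation by (0, -1):
x' = 2 + 0 = 2
y' = -2 + -1 = -3
Homogeneous matrix: [[1, 0, 0], [0, 1, -1], [0, 0, 1]]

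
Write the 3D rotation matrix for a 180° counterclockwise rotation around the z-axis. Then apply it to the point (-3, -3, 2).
R = [[-1, 0, 0], [0, -1, 0], [0, 0, 1]]; R·(-3, -3, 2) = (3, 3, 2)

Rotation matrix for 180° around z-axis:
cos(180°) = -1, sin(180°) = 0
R = [[-1, 0, 0], [0, -1, 0], [0, 0, 1]]
Apply to (-3, -3, 2): R·[-3, -3, 2]ᵀ = (3, 3, 2)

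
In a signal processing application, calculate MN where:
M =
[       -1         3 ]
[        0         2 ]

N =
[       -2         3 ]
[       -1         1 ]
MN =
[       -1         0 ]
[       -2         2 ]

Matrix multiplication: (MN)[i][j] = sum over k of M[i][k] * N[k][j].
  (MN)[0][0] = (-1)*(-2) + (3)*(-1) = -1
  (MN)[0][1] = (-1)*(3) + (3)*(1) = 0
  (MN)[1][0] = (0)*(-2) + (2)*(-1) = -2
  (MN)[1][1] = (0)*(3) + (2)*(1) = 2
MN =
[       -1         0 ]
[       -2         2 ]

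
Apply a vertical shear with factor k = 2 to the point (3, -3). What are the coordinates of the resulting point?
(3, 3)

Shear matrix for vertical shear with factor k = 2:
[[1, 0], [2, 1]]
Result: (3, -3) → (3, 3)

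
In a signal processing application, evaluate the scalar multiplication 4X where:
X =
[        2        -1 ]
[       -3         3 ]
4X =
[        8        -4 ]
[      -12        12 ]

Scalar multiplication is elementwise: (4X)[i][j] = 4 * X[i][j].
  (4X)[0][0] = 4 * (2) = 8
  (4X)[0][1] = 4 * (-1) = -4
  (4X)[1][0] = 4 * (-3) = -12
  (4X)[1][1] = 4 * (3) = 12
4X =
[        8        -4 ]
[      -12        12 ]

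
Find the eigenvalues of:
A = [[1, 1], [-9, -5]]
λ = -2, -2

Solve det(A - λI) = 0. For a 2×2 matrix this is λ² - (trace)λ + det = 0.
trace(A) = 1 - 5 = -4.
det(A) = (1)*(-5) - (1)*(-9) = -5 + 9 = 4.
Characteristic equation: λ² - (-4)λ + (4) = 0.
Discriminant: (-4)² - 4*(4) = 16 - 16 = 0.
Roots: λ = (-4 ± √0) / 2 = -2, -2.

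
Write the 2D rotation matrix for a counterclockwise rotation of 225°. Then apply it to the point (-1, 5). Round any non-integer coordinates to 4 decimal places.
R = [[-√2/2, √2/2], [-√2/2, -√2/2]]; R·(-1, 5) = (4.2426, -2.8284)

Rotation matrix formula: R(θ) = [[cos θ, -sin θ], [sin θ, cos θ]]
For θ = 225°:
cos(225°) = -√2/2
sin(225°) = -√2/2
R = [[-√2/2, √2/2], [-√2/2, -√2/2]]
Apply to (-1, 5): [-√2/2·-1 + (√2/2)·5, -√2/2·-1 + -√2/2·5] = (4.2426, -2.8284)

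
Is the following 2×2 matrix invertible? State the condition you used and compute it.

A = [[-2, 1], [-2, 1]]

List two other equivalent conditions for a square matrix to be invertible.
No, not invertible; det(A) = 0 (two rows are equal, so the rows are linearly dependent). Equivalent conditions (failing for this A): rank(A) < 2; Ax = 0 has non-trivial solutions; 0 is an eigenvalue; the columns are linearly dependent.

To check invertibility, compute det(A).
In this matrix, row 0 and the last row are identical, so one row is a scalar multiple of another and the rows are linearly dependent.
A matrix with linearly dependent rows has det = 0 and is not invertible.
Equivalent failed conditions:
- rank(A) < 2.
- Ax = 0 has non-trivial solutions.
- 0 is an eigenvalue.
- The columns are linearly dependent.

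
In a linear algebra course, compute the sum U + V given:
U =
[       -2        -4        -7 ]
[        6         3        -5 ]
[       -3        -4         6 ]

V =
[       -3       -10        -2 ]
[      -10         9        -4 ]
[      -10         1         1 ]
U + V =
[       -5       -14        -9 ]
[       -4        12        -9 ]
[      -13        -3         7 ]

Matrix addition is elementwise: (U+V)[i][j] = U[i][j] + V[i][j].
  (U+V)[0][0] = (-2) + (-3) = -5
  (U+V)[0][1] = (-4) + (-10) = -14
  (U+V)[0][2] = (-7) + (-2) = -9
  (U+V)[1][0] = (6) + (-10) = -4
  (U+V)[1][1] = (3) + (9) = 12
  (U+V)[1][2] = (-5) + (-4) = -9
  (U+V)[2][0] = (-3) + (-10) = -13
  (U+V)[2][1] = (-4) + (1) = -3
  (U+V)[2][2] = (6) + (1) = 7
U + V =
[       -5       -14        -9 ]
[       -4        12        -9 ]
[      -13        -3         7 ]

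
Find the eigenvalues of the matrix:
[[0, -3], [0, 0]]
λ = 0 and λ = 0

Characteristic equation: det(A - λI) = 0
λ² - (trace)λ + (det) = 0
λ² - (0)λ + (0) = 0
λ² - 0λ + 0 = 0
Solving: λ = 0, 0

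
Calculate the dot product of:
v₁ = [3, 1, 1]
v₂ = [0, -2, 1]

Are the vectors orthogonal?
-1, No

The dot product is the sum of products of corresponding components.
v₁·v₂ = (3)*(0) + (1)*(-2) + (1)*(1) = 0 - 2 + 1 = -1.
Two vectors are orthogonal iff their dot product is 0; here the dot product is -1, so the vectors are not orthogonal.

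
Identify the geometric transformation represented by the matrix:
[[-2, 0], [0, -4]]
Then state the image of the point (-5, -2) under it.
non-uniform scaling by (-2, -4); image of (-5, -2) is (10, 8)

This is diagonal with distinct entries, so it scales the x-axis by -2 and the y-axis by -4.
The matrix [[-2, 0], [0, -4]] represents: non-uniform scaling by (-2, -4).
Applying it to (-5, -2): [-2·-5 + 0·-2, 0·-5 + -4·-2] = (10, 8).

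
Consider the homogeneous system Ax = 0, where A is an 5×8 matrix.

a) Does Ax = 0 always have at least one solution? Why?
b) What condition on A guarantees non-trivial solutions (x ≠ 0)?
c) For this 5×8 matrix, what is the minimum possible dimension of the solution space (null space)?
a) Yes, x = 0 is always a solution. b) When A has linearly dependent columns (rank < n). c) Minimum nullity = 3.

a) x = 0 satisfies A·0 = 0, so the zero vector is always a solution.
b) Non-trivial solutions exist iff the columns of A are linearly dependent, equivalently rank(A) < n (the number of columns).
c) By rank-nullity, rank(A) + nullity(A) = n = 8. Since A has only 5 rows, rank(A) ≤ 5, so nullity(A) ≥ 8 - 5 = 3.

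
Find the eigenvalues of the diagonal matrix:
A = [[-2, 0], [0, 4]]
λ₁ = -2, λ₂ = 4

The characteristic polynomial of A is det(A - λI) = (-2 - λ)(4 - λ) = 0.
The roots are λ = -2 and λ = 4, so the eigenvalues are the diagonal entries.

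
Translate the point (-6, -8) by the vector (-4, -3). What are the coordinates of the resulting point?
(-10, -11)

Translation by (-4, -3):
x' = -6 + -4 = -10
y' = -8 + -3 = -11
Homogeneous matrix: [[1, 0, -4], [0, 1, -3], [0, 0, 1]]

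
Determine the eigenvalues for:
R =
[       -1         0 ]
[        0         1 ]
λ = -1, 1

Solve det(R - λI) = 0. For a 2×2 matrix the characteristic equation is λ² - (trace)λ + det = 0.
trace(R) = a + d = -1 + 1 = 0.
det(R) = a*d - b*c = (-1)*(1) - (0)*(0) = -1 - 0 = -1.
Characteristic equation: λ² - (0)λ + (-1) = 0.
Discriminant = (0)² - 4*(-1) = 0 + 4 = 4.
λ = (0 ± √4) / 2 = (0 ± 2) / 2 = -1, 1.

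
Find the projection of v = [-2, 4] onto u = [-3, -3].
[1, 1]

The projection of v onto u is proj_u(v) = ((v·u) / (u·u)) · u.
v·u = (-2)*(-3) + (4)*(-3) = -6.
u·u = (-3)*(-3) + (-3)*(-3) = 18.
coefficient = -6 / 18 = -1/3.
proj_u(v) = -1/3 · [-3, -3] = [1, 1].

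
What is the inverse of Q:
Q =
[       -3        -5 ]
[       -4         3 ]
det(Q) = -29
Q⁻¹ =
[    -3/29     -5/29 ]
[    -4/29      3/29 ]

For a 2×2 matrix Q = [[a, b], [c, d]] with det(Q) ≠ 0, Q⁻¹ = (1/det(Q)) * [[d, -b], [-c, a]].
det(Q) = (-3)*(3) - (-5)*(-4) = -9 - 20 = -29.
Q⁻¹ = (1/-29) * [[3, 5], [4, -3]].
Dividing each entry by -29 and reducing:
Q⁻¹ =
[    -3/29     -5/29 ]
[    -4/29      3/29 ]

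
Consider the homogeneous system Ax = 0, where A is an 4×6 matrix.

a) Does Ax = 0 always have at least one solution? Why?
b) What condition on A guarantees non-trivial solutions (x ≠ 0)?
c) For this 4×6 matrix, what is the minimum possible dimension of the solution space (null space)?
a) Yes, x = 0 is always a solution. b) When A has linearly dependent columns (rank < n). c) Minimum nullity = 2.

a) x = 0 satisfies A·0 = 0, so the zero vector is always a solution.
b) Non-trivial solutions exist iff the columns of A are linearly dependent, equivalently rank(A) < n (the number of columns).
c) By rank-nullity, rank(A) + nullity(A) = n = 6. Since A has only 4 rows, rank(A) ≤ 4, so nullity(A) ≥ 6 - 4 = 2.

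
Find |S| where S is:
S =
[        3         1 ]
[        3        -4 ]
det(S) = -15

For a 2×2 matrix [[a, b], [c, d]], det = a*d - b*c.
det(S) = (3)*(-4) - (1)*(3) = -12 - 3 = -15.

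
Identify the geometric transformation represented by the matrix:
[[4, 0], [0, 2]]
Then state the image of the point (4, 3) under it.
non-uniform scaling by (4, 2); image of (4, 3) is (16, 6)

This is diagonal with distinct entries, so it scales the x-axis by 4 and the y-axis by 2.
The matrix [[4, 0], [0, 2]] represents: non-uniform scaling by (4, 2).
Applying it to (4, 3): [4·4 + 0·3, 0·4 + 2·3] = (16, 6).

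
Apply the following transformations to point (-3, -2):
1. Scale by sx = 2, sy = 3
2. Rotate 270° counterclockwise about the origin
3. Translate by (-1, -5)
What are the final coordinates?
(-7, 1)

Step 1: Scale → (-6, -6)
Step 2: Rotate 270° → (-6, 6)
Step 3: Translate → (-7, 1)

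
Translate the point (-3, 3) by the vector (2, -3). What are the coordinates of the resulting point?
(-1, 0)

Translation by (2, -3):
x' = -3 + 2 = -1
y' = 3 + -3 = 0
Homogeneous matrix: [[1, 0, 2], [0, 1, -3], [0, 0, 1]]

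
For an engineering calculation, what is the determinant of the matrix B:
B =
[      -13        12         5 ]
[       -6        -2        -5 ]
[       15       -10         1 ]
det(B) = 298

Expand along row 0 (cofactor expansion): det(B) = a*(e*i - f*h) - b*(d*i - f*g) + c*(d*h - e*g), where the 3×3 is [[a, b, c], [d, e, f], [g, h, i]].
Minor M_00 = (-2)*(1) - (-5)*(-10) = -2 - 50 = -52.
Minor M_01 = (-6)*(1) - (-5)*(15) = -6 + 75 = 69.
Minor M_02 = (-6)*(-10) - (-2)*(15) = 60 + 30 = 90.
det(B) = (-13)*(-52) - (12)*(69) + (5)*(90) = 676 - 828 + 450 = 298.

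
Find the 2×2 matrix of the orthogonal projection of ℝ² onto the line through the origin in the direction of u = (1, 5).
[[1/26, 5/26], [5/26, 25/26]]

The orthogonal projection onto the line spanned by a nonzero vector u = (a, b) has matrix P = (u uᵀ) / (uᵀ u) = (1/(a² + b²)) · [[a², ab], [ab, b²]].
Here u = (1, 5), so a² + b² = 1 + 25 = 26.
P = (1/26) · [[1, 5], [5, 25]] = [[1/26, 5/26], [5/26, 25/26]].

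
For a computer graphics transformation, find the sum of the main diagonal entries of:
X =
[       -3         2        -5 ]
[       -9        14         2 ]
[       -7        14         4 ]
tr(X) = -3 + 14 + 4 = 15

The trace of a square matrix is the sum of its diagonal entries.
Diagonal entries of X: X[0][0] = -3, X[1][1] = 14, X[2][2] = 4.
tr(X) = -3 + 14 + 4 = 15.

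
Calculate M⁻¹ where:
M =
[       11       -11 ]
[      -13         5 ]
det(M) = -88
M⁻¹ =
[    -5/88      -1/8 ]
[   -13/88      -1/8 ]

For a 2×2 matrix M = [[a, b], [c, d]] with det(M) ≠ 0, M⁻¹ = (1/det(M)) * [[d, -b], [-c, a]].
det(M) = (11)*(5) - (-11)*(-13) = 55 - 143 = -88.
M⁻¹ = (1/-88) * [[5, 11], [13, 11]].
Dividing each entry by -88 and reducing:
M⁻¹ =
[    -5/88      -1/8 ]
[   -13/88      -1/8 ]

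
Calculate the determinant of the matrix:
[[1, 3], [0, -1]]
-1

For a 2×2 matrix [[a, b], [c, d]], det = ad - bc
det = (1)(-1) - (3)(0) = -1 - 0 = -1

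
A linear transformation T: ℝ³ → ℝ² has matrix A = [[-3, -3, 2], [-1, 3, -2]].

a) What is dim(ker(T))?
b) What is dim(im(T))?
dim(ker) = 1, dim(im) = 2

The two rows are not scalar multiples of one another (no single k satisfies row 2 = k × row 1), so they are linearly independent.
Thus rank(A) = 2.
dim(im(T)) = rank(A) = 2.
By the rank-nullity theorem applied to T: ℝ³ → ℝ², rank(A) + nullity(A) = 3 (the domain dimension), so dim(ker(T)) = 3 - 2 = 1.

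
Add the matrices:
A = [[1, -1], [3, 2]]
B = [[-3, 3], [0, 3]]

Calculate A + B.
[[-2, 2], [3, 5]]

Add corresponding elements:
(1)+(-3)=-2
(-1)+(3)=2
(3)+(0)=3
(2)+(3)=5
A + B = [[-2, 2], [3, 5]]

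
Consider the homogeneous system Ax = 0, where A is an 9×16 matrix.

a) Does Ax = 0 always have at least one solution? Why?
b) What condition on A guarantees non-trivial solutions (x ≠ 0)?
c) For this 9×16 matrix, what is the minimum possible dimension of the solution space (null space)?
a) Yes, x = 0 is always a solution. b) When A has linearly dependent columns (rank < n). c) Minimum nullity = 7.

a) x = 0 satisfies A·0 = 0, so the zero vector is always a solution.
b) Non-trivial solutions exist iff the columns of A are linearly dependent, equivalently rank(A) < n (the number of columns).
c) By rank-nullity, rank(A) + nullity(A) = n = 16. Since A has only 9 rows, rank(A) ≤ 9, so nullity(A) ≥ 16 - 9 = 7.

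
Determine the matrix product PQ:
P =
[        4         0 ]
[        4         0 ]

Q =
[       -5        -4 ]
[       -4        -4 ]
PQ =
[      -20       -16 ]
[      -20       -16 ]

Matrix multiplication: (PQ)[i][j] = sum over k of P[i][k] * Q[k][j].
  (PQ)[0][0] = (4)*(-5) + (0)*(-4) = -20
  (PQ)[0][1] = (4)*(-4) + (0)*(-4) = -16
  (PQ)[1][0] = (4)*(-5) + (0)*(-4) = -20
  (PQ)[1][1] = (4)*(-4) + (0)*(-4) = -16
PQ =
[      -20       -16 ]
[      -20       -16 ]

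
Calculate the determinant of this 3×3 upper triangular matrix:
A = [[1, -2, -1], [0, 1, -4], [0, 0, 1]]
1

The determinant of a triangular matrix is the product of its diagonal entries (the off-diagonal entries above the diagonal do not affect it).
det(A) = (1) * (1) * (1) = 1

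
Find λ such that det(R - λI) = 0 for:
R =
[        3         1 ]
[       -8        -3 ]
λ = -1, 1

Solve det(R - λI) = 0. For a 2×2 matrix the characteristic equation is λ² - (trace)λ + det = 0.
trace(R) = a + d = 3 - 3 = 0.
det(R) = a*d - b*c = (3)*(-3) - (1)*(-8) = -9 + 8 = -1.
Characteristic equation: λ² - (0)λ + (-1) = 0.
Discriminant = (0)² - 4*(-1) = 0 + 4 = 4.
λ = (0 ± √4) / 2 = (0 ± 2) / 2 = -1, 1.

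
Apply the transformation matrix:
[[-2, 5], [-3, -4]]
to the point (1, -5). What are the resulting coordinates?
(-27, 17)

Matrix multiplication:
[[-2, 5], [-3, -4]] × [1, -5]ᵀ
= [-2×1 + 5×-5, -3×1 + -4×-5]ᵀ
= [-27.0000, 17.0000]ᵀ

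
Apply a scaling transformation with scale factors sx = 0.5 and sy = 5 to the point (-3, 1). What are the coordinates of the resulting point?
(-1.5, 5)

Scaling matrix:
[[0.50, 0], [0, 5]]
Result: (-3 × 0.5, 1 × 5) = (-1.5, 5)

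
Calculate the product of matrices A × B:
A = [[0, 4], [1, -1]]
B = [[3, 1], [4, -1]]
[[16, -4], [-1, 2]]

Matrix multiplication:
C[0][0] = 0×3 + 4×4 = 16
C[0][1] = 0×1 + 4×-1 = -4
C[1][0] = 1×3 + -1×4 = -1
C[1][1] = 1×1 + -1×-1 = 2
Result: [[16, -4], [-1, 2]]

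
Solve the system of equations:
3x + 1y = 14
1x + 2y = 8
x = 4, y = 2

Use elimination (row reduction):
Equation 1: 3x + 1y = 14.
Equation 2: 1x + 2y = 8.
Multiply Eq1 by 1 and Eq2 by 3: 3x + 1y = 14;  3x + 6y = 24.
Subtract: (5)y = 10, so y = 2.
Back-substitute into Eq1: 3x + 1*(2) = 14, so x = 4.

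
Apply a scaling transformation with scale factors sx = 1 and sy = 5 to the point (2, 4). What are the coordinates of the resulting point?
(2, 20)

Scaling matrix:
[[1, 0], [0, 5]]
Result: (2 × 1, 4 × 5) = (2, 20)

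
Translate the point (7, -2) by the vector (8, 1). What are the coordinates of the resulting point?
(15, -1)

Translation by (8, 1):
x' = 7 + 8 = 15
y' = -2 + 1 = -1
Homogeneous matrix: [[1, 0, 8], [0, 1, 1], [0, 0, 1]]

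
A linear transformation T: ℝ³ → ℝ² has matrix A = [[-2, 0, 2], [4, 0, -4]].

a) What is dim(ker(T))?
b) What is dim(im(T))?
dim(ker) = 2, dim(im) = 1

Observe that row 2 = -2 × row 1 (so the rows are linearly dependent).
Thus rank(A) = 1 (only one linearly independent row).
dim(im(T)) = rank(A) = 1.
By the rank-nullity theorem applied to T: ℝ³ → ℝ², rank(A) + nullity(A) = 3 (the domain dimension), so dim(ker(T)) = 3 - 1 = 2.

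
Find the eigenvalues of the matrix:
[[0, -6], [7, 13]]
λ = 6 and λ = 7

Characteristic equation: det(A - λI) = 0
λ² - (trace)λ + (det) = 0
λ² - (13)λ + (42) = 0
λ² - 13λ + 42 = 0
Solving: λ = 6, 7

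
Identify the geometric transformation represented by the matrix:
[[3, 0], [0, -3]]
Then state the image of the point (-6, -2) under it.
non-uniform scaling by (3, -3); image of (-6, -2) is (-18, 6)

This is diagonal with distinct entries, so it scales the x-axis by 3 and the y-axis by -3.
The matrix [[3, 0], [0, -3]] represents: non-uniform scaling by (3, -3).
Applying it to (-6, -2): [3·-6 + 0·-2, 0·-6 + -3·-2] = (-18, 6).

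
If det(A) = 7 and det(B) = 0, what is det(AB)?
0

Use the multiplicative property of determinants: det(AB) = det(A)*det(B).
det(AB) = (7)*(0) = 0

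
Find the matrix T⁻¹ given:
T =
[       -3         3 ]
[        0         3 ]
det(T) = -9
T⁻¹ =
[     -1/3       1/3 ]
[        0       1/3 ]

For a 2×2 matrix T = [[a, b], [c, d]] with det(T) ≠ 0, T⁻¹ = (1/det(T)) * [[d, -b], [-c, a]].
det(T) = (-3)*(3) - (3)*(0) = -9 - 0 = -9.
T⁻¹ = (1/-9) * [[3, -3], [0, -3]].
Dividing each entry by -9 and reducing:
T⁻¹ =
[     -1/3       1/3 ]
[        0       1/3 ]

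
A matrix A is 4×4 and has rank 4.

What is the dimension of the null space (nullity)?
0

The rank-nullity theorem for an m×n matrix states:
rank(A) + nullity(A) = n (the number of columns).
Here n = 4 and rank(A) = 4, so nullity(A) = 4 - 4 = 0.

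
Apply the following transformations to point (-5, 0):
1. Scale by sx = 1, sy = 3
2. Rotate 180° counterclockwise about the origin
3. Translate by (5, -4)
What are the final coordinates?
(10, -4)

Step 1: Scale → (-5, 0)
Step 2: Rotate 180° → (5, 0)
Step 3: Translate → (10, -4)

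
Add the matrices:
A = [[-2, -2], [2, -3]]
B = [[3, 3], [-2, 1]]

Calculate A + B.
[[1, 1], [0, -2]]

Add corresponding elements:
(-2)+(3)=1
(-2)+(3)=1
(2)+(-2)=0
(-3)+(1)=-2
A + B = [[1, 1], [0, -2]]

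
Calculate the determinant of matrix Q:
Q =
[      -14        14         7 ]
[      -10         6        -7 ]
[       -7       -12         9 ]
det(Q) = 3500

Expand along row 0 (cofactor expansion): det(Q) = a*(e*i - f*h) - b*(d*i - f*g) + c*(d*h - e*g), where the 3×3 is [[a, b, c], [d, e, f], [g, h, i]].
Minor M_00 = (6)*(9) - (-7)*(-12) = 54 - 84 = -30.
Minor M_01 = (-10)*(9) - (-7)*(-7) = -90 - 49 = -139.
Minor M_02 = (-10)*(-12) - (6)*(-7) = 120 + 42 = 162.
det(Q) = (-14)*(-30) - (14)*(-139) + (7)*(162) = 420 + 1946 + 1134 = 3500.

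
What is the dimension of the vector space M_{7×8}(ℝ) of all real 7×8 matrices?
Dimension = 56

A real 7×8 matrix is determined by its 7·8 = 56 independent entries.
A standard basis is {E_ij : 1 ≤ i ≤ 7, 1 ≤ j ≤ 8}, where E_ij has a 1 in position (i, j) and 0 elsewhere — there are 56 such matrices, and they are linearly independent and span M_{7×8}(ℝ).
Therefore dim(M_{7×8}(ℝ)) = 56.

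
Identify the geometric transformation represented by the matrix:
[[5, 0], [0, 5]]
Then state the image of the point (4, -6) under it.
uniform scaling by factor 5; image of (4, -6) is (20, -30)

This is a diagonal matrix with equal entries 5, so it scales both axes by the same factor 5.
The matrix [[5, 0], [0, 5]] represents: uniform scaling by factor 5.
Applying it to (4, -6): [5·4 + 0·-6, 0·4 + 5·-6] = (20, -30).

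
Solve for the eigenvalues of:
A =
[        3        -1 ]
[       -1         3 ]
λ = 2, 4

Solve det(A - λI) = 0. For a 2×2 matrix the characteristic equation is λ² - (trace)λ + det = 0.
trace(A) = a + d = 3 + 3 = 6.
det(A) = a*d - b*c = (3)*(3) - (-1)*(-1) = 9 - 1 = 8.
Characteristic equation: λ² - (6)λ + (8) = 0.
Discriminant = (6)² - 4*(8) = 36 - 32 = 4.
λ = (6 ± √4) / 2 = (6 ± 2) / 2 = 2, 4.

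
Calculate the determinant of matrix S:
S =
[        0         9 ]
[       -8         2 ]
det(S) = 72

For a 2×2 matrix [[a, b], [c, d]], det = a*d - b*c.
det(S) = (0)*(2) - (9)*(-8) = 0 + 72 = 72.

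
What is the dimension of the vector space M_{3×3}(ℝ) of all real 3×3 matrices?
Dimension = 9

A real 3×3 matrix is determined by its 3·3 = 9 independent entries.
A standard basis is {E_ij : 1 ≤ i ≤ 3, 1 ≤ j ≤ 3}, where E_ij has a 1 in position (i, j) and 0 elsewhere — there are 9 such matrices, and they are linearly independent and span M_{3×3}(ℝ).
Therefore dim(M_{3×3}(ℝ)) = 9.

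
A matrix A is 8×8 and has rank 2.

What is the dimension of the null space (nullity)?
6

The rank-nullity theorem for an m×n matrix states:
rank(A) + nullity(A) = n (the number of columns).
Here n = 8 and rank(A) = 2, so nullity(A) = 8 - 2 = 6.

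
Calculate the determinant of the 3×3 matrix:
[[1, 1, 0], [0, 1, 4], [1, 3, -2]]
-10

Expansion along first row:
det = 1·det([[1,4],[3,-2]]) - 1·det([[0,4],[1,-2]]) + 0·det([[0,1],[1,3]])
    = 1·(1·-2 - 4·3) - 1·(0·-2 - 4·1) + 0·(0·3 - 1·1)
    = 1·-14 - 1·-4 + 0·-1
    = -14 + 4 + 0 = -10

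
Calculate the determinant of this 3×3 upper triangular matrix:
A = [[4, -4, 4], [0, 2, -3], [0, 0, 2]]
16

The determinant of a triangular matrix is the product of its diagonal entries (the off-diagonal entries above the diagonal do not affect it).
det(A) = (4) * (2) * (2) = 16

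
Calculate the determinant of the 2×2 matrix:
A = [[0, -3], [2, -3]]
6

For A = [[a, b], [c, d]], det(A) = a*d - b*c.
det(A) = (0)*(-3) - (-3)*(2) = 0 - -6 = 6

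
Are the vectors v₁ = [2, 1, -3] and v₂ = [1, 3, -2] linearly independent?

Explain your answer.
Yes, linearly independent

Two vectors are linearly dependent iff one is a scalar multiple of the other.
No single scalar k satisfies v₂ = k·v₁ (the ratios of corresponding entries disagree), so v₁ and v₂ are linearly independent.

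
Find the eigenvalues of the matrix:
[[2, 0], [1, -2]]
λ = -2 and λ = 2

Characteristic equation: det(A - λI) = 0
λ² - (trace)λ + (det) = 0
λ² - (0)λ + (-4) = 0
λ² - 0λ - 4 = 0
Solving: λ = -2, 2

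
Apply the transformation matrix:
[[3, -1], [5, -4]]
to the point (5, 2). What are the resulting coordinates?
(13, 17)

Matrix multiplication:
[[3, -1], [5, -4]] × [5, 2]ᵀ
= [3×5 + -1×2, 5×5 + -4×2]ᵀ
= [13.0000, 17.0000]ᵀ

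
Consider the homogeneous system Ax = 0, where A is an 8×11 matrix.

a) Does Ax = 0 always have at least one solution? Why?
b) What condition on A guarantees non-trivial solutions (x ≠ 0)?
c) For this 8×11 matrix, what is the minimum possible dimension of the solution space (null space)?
a) Yes, x = 0 is always a solution. b) When A has linearly dependent columns (rank < n). c) Minimum nullity = 3.

a) x = 0 satisfies A·0 = 0, so the zero vector is always a solution.
b) Non-trivial solutions exist iff the columns of A are linearly dependent, equivalently rank(A) < n (the number of columns).
c) By rank-nullity, rank(A) + nullity(A) = n = 11. Since A has only 8 rows, rank(A) ≤ 8, so nullity(A) ≥ 11 - 8 = 3.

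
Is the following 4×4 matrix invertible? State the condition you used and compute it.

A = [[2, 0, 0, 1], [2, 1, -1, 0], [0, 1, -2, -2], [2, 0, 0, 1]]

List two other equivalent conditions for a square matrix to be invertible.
No, not invertible; det(A) = 0 (two rows are equal, so the rows are linearly dependent). Equivalent conditions (failing for this A): rank(A) < 4; Ax = 0 has non-trivial solutions; 0 is an eigenvalue; the columns are linearly dependent.

To check invertibility, compute det(A).
In this matrix, row 0 and the last row are identical, so one row is a scalar multiple of another and the rows are linearly dependent.
A matrix with linearly dependent rows has det = 0 and is not invertible.
Equivalent failed conditions:
- rank(A) < 4.
- Ax = 0 has non-trivial solutions.
- 0 is an eigenvalue.
- The columns are linearly dependent.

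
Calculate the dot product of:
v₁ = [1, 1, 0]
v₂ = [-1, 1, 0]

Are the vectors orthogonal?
0, Yes

The dot product is the sum of products of corresponding components.
v₁·v₂ = (1)*(-1) + (1)*(1) + (0)*(0) = -1 + 1 + 0 = 0.
Two vectors are orthogonal iff their dot product is 0; here the dot product is 0, so the vectors are orthogonal.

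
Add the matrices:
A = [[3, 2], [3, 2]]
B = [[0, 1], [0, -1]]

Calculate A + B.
[[3, 3], [3, 1]]

Add corresponding elements:
(3)+(0)=3
(2)+(1)=3
(3)+(0)=3
(2)+(-1)=1
A + B = [[3, 3], [3, 1]]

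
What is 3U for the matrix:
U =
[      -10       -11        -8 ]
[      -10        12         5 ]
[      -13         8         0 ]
3U =
[      -30       -33       -24 ]
[      -30        36        15 ]
[      -39        24         0 ]

Scalar multiplication is elementwise: (3U)[i][j] = 3 * U[i][j].
  (3U)[0][0] = 3 * (-10) = -30
  (3U)[0][1] = 3 * (-11) = -33
  (3U)[0][2] = 3 * (-8) = -24
  (3U)[1][0] = 3 * (-10) = -30
  (3U)[1][1] = 3 * (12) = 36
  (3U)[1][2] = 3 * (5) = 15
  (3U)[2][0] = 3 * (-13) = -39
  (3U)[2][1] = 3 * (8) = 24
  (3U)[2][2] = 3 * (0) = 0
3U =
[      -30       -33       -24 ]
[      -30        36        15 ]
[      -39        24         0 ]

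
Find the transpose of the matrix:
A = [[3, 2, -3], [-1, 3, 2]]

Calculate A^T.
[[3, -1], [2, 3], [-3, 2]]

The transpose sends entry (i,j) to (j,i); rows become columns.
Row 0 of A: [3, 2, -3] -> column 0 of A^T.
Row 1 of A: [-1, 3, 2] -> column 1 of A^T.
A^T = [[3, -1], [2, 3], [-3, 2]]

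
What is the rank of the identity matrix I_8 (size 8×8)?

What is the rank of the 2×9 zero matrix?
rank(I_8) = 8, rank(0) = 0

The identity I_8 has 8 columns that are the standard basis vectors e_1, …, e_8. These are linearly independent, so all 8 columns are pivots and rank(I_8) = 8.
The 2×9 zero matrix has every entry zero, so every row is the zero row and there are no pivots; rank(0) = 0.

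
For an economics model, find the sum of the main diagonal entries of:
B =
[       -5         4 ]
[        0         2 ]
tr(B) = -5 + 2 = -3

The trace of a square matrix is the sum of its diagonal entries.
Diagonal entries of B: B[0][0] = -5, B[1][1] = 2.
tr(B) = -5 + 2 = -3.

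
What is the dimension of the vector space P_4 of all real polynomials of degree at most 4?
Dimension = 5

A polynomial of degree at most 4 can be written as a₀ + a₁x + a₂x² + … + a_4x^4, with 5 free coefficients a₀, …, a_4.
The set {1, x, x², …, x^4} is a basis: it spans P_4 (every such polynomial is a linear combination of these) and is linearly independent (a polynomial is zero iff all its coefficients are zero).
Therefore dim(P_4) = 4 + 1 = 5.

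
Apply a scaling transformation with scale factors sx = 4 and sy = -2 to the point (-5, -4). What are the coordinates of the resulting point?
(-20, 8)

Scaling matrix:
[[4, 0], [0, -2]]
Result: (-5 × 4, -4 × -2) = (-20, 8)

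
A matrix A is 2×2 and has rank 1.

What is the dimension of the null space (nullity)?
1

The rank-nullity theorem for an m×n matrix states:
rank(A) + nullity(A) = n (the number of columns).
Here n = 2 and rank(A) = 1, so nullity(A) = 2 - 1 = 1.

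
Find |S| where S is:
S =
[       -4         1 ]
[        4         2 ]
det(S) = -12

For a 2×2 matrix [[a, b], [c, d]], det = a*d - b*c.
det(S) = (-4)*(2) - (1)*(4) = -8 - 4 = -12.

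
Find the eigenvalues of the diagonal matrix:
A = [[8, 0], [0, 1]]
λ₁ = 8, λ₂ = 1

The characteristic polynomial of A is det(A - λI) = (8 - λ)(1 - λ) = 0.
The roots are λ = 8 and λ = 1, so the eigenvalues are the diagonal entries.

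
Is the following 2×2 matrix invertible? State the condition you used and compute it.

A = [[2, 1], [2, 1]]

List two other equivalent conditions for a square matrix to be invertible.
No, not invertible; det(A) = 0 (two rows are equal, so the rows are linearly dependent). Equivalent conditions (failing for this A): rank(A) < 2; Ax = 0 has non-trivial solutions; 0 is an eigenvalue; the columns are linearly dependent.

To check invertibility, compute det(A).
In this matrix, row 0 and the last row are identical, so one row is a scalar multiple of another and the rows are linearly dependent.
A matrix with linearly dependent rows has det = 0 and is not invertible.
Equivalent failed conditions:
- rank(A) < 2.
- Ax = 0 has non-trivial solutions.
- 0 is an eigenvalue.
- The columns are linearly dependent.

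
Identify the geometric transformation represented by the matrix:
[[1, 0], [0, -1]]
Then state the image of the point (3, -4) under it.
reflection across the x-axis; image of (3, -4) is (3, 4)

This is a symmetric orthogonal matrix with determinant -1, which characterizes a reflection in ℝ².
The matrix [[1, 0], [0, -1]] represents: reflection across the x-axis.
Applying it to (3, -4): [1·3 + 0·-4, 0·3 + -1·-4] = (3, 4).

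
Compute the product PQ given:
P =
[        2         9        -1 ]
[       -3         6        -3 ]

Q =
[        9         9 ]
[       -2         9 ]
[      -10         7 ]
PQ =
[       10        92 ]
[       -9         6 ]

Matrix multiplication: (PQ)[i][j] = sum over k of P[i][k] * Q[k][j].
  (PQ)[0][0] = (2)*(9) + (9)*(-2) + (-1)*(-10) = 10
  (PQ)[0][1] = (2)*(9) + (9)*(9) + (-1)*(7) = 92
  (PQ)[1][0] = (-3)*(9) + (6)*(-2) + (-3)*(-10) = -9
  (PQ)[1][1] = (-3)*(9) + (6)*(9) + (-3)*(7) = 6
PQ =
[       10        92 ]
[       -9         6 ]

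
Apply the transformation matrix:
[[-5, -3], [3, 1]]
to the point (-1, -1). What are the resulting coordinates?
(8, -4)

Matrix multiplication:
[[-5, -3], [3, 1]] × [-1, -1]ᵀ
= [-5×-1 + -3×-1, 3×-1 + 1×-1]ᵀ
= [8.0000, -4.0000]ᵀ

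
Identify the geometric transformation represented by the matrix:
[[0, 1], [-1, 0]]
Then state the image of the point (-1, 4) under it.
rotation by 90° clockwise (i.e., 270° counterclockwise); image of (-1, 4) is (4, 1)

This matches the form [[cos θ, -sin θ], [sin θ, cos θ]] of a rotation matrix; reading off cos θ and sin θ gives the angle.
The matrix [[0, 1], [-1, 0]] represents: rotation by 90° clockwise (i.e., 270° counterclockwise).
Applying it to (-1, 4): [0·-1 + 1·4, -1·-1 + 0·4] = (4, 1).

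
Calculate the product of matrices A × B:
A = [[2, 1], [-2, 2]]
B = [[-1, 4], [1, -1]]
[[-1, 7], [4, -10]]

Matrix multiplication:
C[0][0] = 2×-1 + 1×1 = -1
C[0][1] = 2×4 + 1×-1 = 7
C[1][0] = -2×-1 + 2×1 = 4
C[1][1] = -2×4 + 2×-1 = -10
Result: [[-1, 7], [4, -10]]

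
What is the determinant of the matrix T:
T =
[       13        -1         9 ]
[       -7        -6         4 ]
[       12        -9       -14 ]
det(T) = 2825

Expand along row 0 (cofactor expansion): det(T) = a*(e*i - f*h) - b*(d*i - f*g) + c*(d*h - e*g), where the 3×3 is [[a, b, c], [d, e, f], [g, h, i]].
Minor M_00 = (-6)*(-14) - (4)*(-9) = 84 + 36 = 120.
Minor M_01 = (-7)*(-14) - (4)*(12) = 98 - 48 = 50.
Minor M_02 = (-7)*(-9) - (-6)*(12) = 63 + 72 = 135.
det(T) = (13)*(120) - (-1)*(50) + (9)*(135) = 1560 + 50 + 1215 = 2825.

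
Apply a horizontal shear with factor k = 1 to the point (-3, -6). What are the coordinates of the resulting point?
(-9, -6)

Shear matrix for horizontal shear with factor k = 1:
[[1, 1], [0, 1]]
Result: (-3, -6) → (-9, -6)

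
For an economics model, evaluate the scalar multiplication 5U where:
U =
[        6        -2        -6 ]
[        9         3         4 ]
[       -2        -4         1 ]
5U =
[       30       -10       -30 ]
[       45        15        20 ]
[      -10       -20         5 ]

Scalar multiplication is elementwise: (5U)[i][j] = 5 * U[i][j].
  (5U)[0][0] = 5 * (6) = 30
  (5U)[0][1] = 5 * (-2) = -10
  (5U)[0][2] = 5 * (-6) = -30
  (5U)[1][0] = 5 * (9) = 45
  (5U)[1][1] = 5 * (3) = 15
  (5U)[1][2] = 5 * (4) = 20
  (5U)[2][0] = 5 * (-2) = -10
  (5U)[2][1] = 5 * (-4) = -20
  (5U)[2][2] = 5 * (1) = 5
5U =
[       30       -10       -30 ]
[       45        15        20 ]
[      -10       -20         5 ]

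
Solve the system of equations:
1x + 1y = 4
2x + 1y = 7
x = 3, y = 1

Use elimination (row reduction):
Equation 1: 1x + 1y = 4.
Equation 2: 2x + 1y = 7.
Multiply Eq1 by 2 and Eq2 by 1: 2x + 2y = 8;  2x + 1y = 7.
Subtract: (-1)y = -1, so y = 1.
Back-substitute into Eq1: 1x + 1*(1) = 4, so x = 3.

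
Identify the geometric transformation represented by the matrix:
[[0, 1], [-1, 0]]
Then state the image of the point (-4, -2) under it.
rotation by 90° clockwise (i.e., 270° counterclockwise); image of (-4, -2) is (-2, 4)

This matches the form [[cos θ, -sin θ], [sin θ, cos θ]] of a rotation matrix; reading off cos θ and sin θ gives the angle.
The matrix [[0, 1], [-1, 0]] represents: rotation by 90° clockwise (i.e., 270° counterclockwise).
Applying it to (-4, -2): [0·-4 + 1·-2, -1·-4 + 0·-2] = (-2, 4).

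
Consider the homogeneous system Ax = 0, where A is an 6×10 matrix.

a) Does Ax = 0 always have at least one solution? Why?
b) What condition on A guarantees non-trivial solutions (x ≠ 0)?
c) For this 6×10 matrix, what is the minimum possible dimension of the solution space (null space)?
a) Yes, x = 0 is always a solution. b) When A has linearly dependent columns (rank < n). c) Minimum nullity = 4.

a) x = 0 satisfies A·0 = 0, so the zero vector is always a solution.
b) Non-trivial solutions exist iff the columns of A are linearly dependent, equivalently rank(A) < n (the number of columns).
c) By rank-nullity, rank(A) + nullity(A) = n = 10. Since A has only 6 rows, rank(A) ≤ 6, so nullity(A) ≥ 10 - 6 = 4.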